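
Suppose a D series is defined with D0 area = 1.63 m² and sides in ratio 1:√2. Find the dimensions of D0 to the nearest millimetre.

Let the short side be w mm. Then w · w√2 = 1.63 m² = 1,630,000 mm².
w² = 1,630,000/√2, so w ≈ 1073.6 mm; long side = w√2 ≈ 1518.3 mm.

1074 × 1518 mm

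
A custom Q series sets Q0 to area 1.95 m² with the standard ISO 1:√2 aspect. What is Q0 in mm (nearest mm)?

1174 × 1661 mm

Let the short side be w mm. Then w · w√2 = 1.95 m² = 1,950,000 mm².
w² = 1,950,000/√2, so w ≈ 1174.2 mm; long side = w√2 ≈ 1660.6 mm.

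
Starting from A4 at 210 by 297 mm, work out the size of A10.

26 × 37 mm

A5: ⌊297/2⌋ × 210 = 148 × 210 mm
A6: ⌊210/2⌋ × 148 = 105 × 148 mm
A7: ⌊148/2⌋ × 105 = 74 × 105 mm
A8: ⌊105/2⌋ × 74 = 52 × 74 mm
A9: ⌊74/2⌋ × 52 = 37 × 52 mm
A10: ⌊52/2⌋ × 37 = 26 × 37 mm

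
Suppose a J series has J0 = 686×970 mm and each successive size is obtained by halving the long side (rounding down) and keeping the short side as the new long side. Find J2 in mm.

J1: ⌊970/2⌋ × 686 = 485 × 686 mm
J2: ⌊686/2⌋ × 485 = 343 × 485 mm

343 × 485 mm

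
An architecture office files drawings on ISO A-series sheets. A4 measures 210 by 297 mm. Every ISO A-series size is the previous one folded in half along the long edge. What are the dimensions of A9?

37 × 52 mm

A5: ⌊297/2⌋ × 210 = 148 × 210 mm
A6: ⌊210/2⌋ × 148 = 105 × 148 mm
A7: ⌊148/2⌋ × 105 = 74 × 105 mm
A8: ⌊105/2⌋ × 74 = 52 × 74 mm
A9: ⌊74/2⌋ × 52 = 37 × 52 mm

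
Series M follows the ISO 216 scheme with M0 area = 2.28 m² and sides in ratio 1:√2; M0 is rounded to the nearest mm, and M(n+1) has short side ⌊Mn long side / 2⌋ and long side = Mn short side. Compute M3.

Let M0's short side be w mm. w · w√2 = 2.28 m² = 2,280,000 mm², so w ≈ 1269.7 mm and w√2 ≈ 1795.7 mm → M0 = 1270 × 1796 mm.
M1: ⌊1796/2⌋ × 1270 = 898 × 1270 mm
M2: ⌊1270/2⌋ × 898 = 635 × 898 mm
M3: ⌊898/2⌋ × 635 = 449 × 635 mm

449 × 635 mm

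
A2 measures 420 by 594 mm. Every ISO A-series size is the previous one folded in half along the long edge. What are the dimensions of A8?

52 × 74 mm

A3: ⌊594/2⌋ × 420 = 297 × 420 mm
A4: ⌊420/2⌋ × 297 = 210 × 297 mm
A5: ⌊297/2⌋ × 210 = 148 × 210 mm
A6: ⌊210/2⌋ × 148 = 105 × 148 mm
A7: ⌊148/2⌋ × 105 = 74 × 105 mm
A8: ⌊105/2⌋ × 74 = 52 × 74 mm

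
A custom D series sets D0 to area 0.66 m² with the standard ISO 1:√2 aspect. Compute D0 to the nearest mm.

683 × 966 mm

Let the short side be w mm. Then w · w√2 = 0.66 m² = 660,000 mm².
w² = 660,000/√2, so w ≈ 683.1 mm; long side = w√2 ≈ 966.1 mm.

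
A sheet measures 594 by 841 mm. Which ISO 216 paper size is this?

Aspect ratio 841/594 ≈ 1.416 — close to the ISO √2 ≈ 1.414.
In the A-series (A0 area = 1 m²): A1 = 594 × 841 mm.

A1 (594 × 841 mm)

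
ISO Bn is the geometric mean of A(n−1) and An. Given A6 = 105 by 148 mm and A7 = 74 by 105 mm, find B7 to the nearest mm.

Short side: √(105 · 74) = √7770 ≈ 88.1 → 88 mm
Long side: √(148 · 105) = √15540 ≈ 124.7 → 125 mm

88 × 125 mm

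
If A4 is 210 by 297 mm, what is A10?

26 × 37 mm

A5: ⌊297/2⌋ × 210 = 148 × 210 mm
A6: ⌊210/2⌋ × 148 = 105 × 148 mm
A7: ⌊148/2⌋ × 105 = 74 × 105 mm
A8: ⌊105/2⌋ × 74 = 52 × 74 mm
A9: ⌊74/2⌋ × 52 = 37 × 52 mm
A10: ⌊52/2⌋ × 37 = 26 × 37 mm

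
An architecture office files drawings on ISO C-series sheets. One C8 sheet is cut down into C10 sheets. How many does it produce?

4

Each ISO step halves the sheet: 1 × C8 → 2 × C9 → 4 × C10
From C8 to C10 is 2 halving steps: 2^2 = 4.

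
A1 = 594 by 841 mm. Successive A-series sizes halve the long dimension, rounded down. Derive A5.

A2: ⌊841/2⌋ × 594 = 420 × 594 mm
A3: ⌊594/2⌋ × 420 = 297 × 420 mm
A4: ⌊420/2⌋ × 297 = 210 × 297 mm
A5: ⌊297/2⌋ × 210 = 148 × 210 mm

148 × 210 mm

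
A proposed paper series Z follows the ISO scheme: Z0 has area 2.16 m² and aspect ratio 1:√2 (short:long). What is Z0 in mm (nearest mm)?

Let the short side be w mm. Then w · w√2 = 2.16 m² = 2,160,000 mm².
w² = 2,160,000/√2, so w ≈ 1235.9 mm; long side = w√2 ≈ 1747.8 mm.

1236 × 1748 mm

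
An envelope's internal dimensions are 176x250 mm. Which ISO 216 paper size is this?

Aspect ratio 250/176 ≈ 1.420 — close to the ISO √2 ≈ 1.414.
In the B-series (B0 = 1000 × 1414 mm): B5 = 176 × 250 mm.

B5 (176 × 250 mm)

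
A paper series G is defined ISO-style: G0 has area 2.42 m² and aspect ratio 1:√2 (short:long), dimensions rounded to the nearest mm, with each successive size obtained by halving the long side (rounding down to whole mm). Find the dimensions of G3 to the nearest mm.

Let G0's short side be w mm. w · w√2 = 2.42 m² = 2,420,000 mm², so w ≈ 1308.1 mm and w√2 ≈ 1850.0 mm → G0 = 1308 × 1850 mm.
G1: ⌊1850/2⌋ × 1308 = 925 × 1308 mm
G2: ⌊1308/2⌋ × 925 = 654 × 925 mm
G3: ⌊925/2⌋ × 654 = 462 × 654 mm

462 × 654 mm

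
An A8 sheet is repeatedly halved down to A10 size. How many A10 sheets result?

A8 = 52 × 74 mm; A10 = 26 × 37 mm.
Each halving step doubles the count; 2 steps from A8 to A10.
2^2 = 4.

4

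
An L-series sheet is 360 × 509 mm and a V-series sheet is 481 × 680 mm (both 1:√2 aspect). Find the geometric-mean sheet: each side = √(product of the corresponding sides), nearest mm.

Short side: √(360 · 481) = √173160 ≈ 416.1 → 416 mm
Long side: √(509 · 680) = √346120 ≈ 588.3 → 588 mm

416 × 588 mm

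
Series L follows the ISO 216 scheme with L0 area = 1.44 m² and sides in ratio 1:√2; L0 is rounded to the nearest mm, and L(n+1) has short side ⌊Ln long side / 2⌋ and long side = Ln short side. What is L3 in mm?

Let L0's short side be w mm. w · w√2 = 1.44 m² = 1,440,000 mm², so w ≈ 1009.1 mm and w√2 ≈ 1427.0 mm → L0 = 1009 × 1427 mm.
L1: ⌊1427/2⌋ × 1009 = 713 × 1009 mm
L2: ⌊1009/2⌋ × 713 = 504 × 713 mm
L3: ⌊713/2⌋ × 504 = 356 × 504 mm

356 × 504 mm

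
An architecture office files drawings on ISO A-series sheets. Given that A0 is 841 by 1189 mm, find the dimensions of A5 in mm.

A1: ⌊1189/2⌋ × 841 = 594 × 841 mm
A2: ⌊841/2⌋ × 594 = 420 × 594 mm
A3: ⌊594/2⌋ × 420 = 297 × 420 mm
A4: ⌊420/2⌋ × 297 = 210 × 297 mm
A5: ⌊297/2⌋ × 210 = 148 × 210 mm

148 × 210 mm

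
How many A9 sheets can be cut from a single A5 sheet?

16

Each ISO step halves the sheet: 1 × A5 → 2 × A6 → 4 × A7 → 8 × A8 → …
From A5 to A9 is 4 halving steps: 2^4 = 16.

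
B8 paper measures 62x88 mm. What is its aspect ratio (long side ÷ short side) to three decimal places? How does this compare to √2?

1.419

88 / 62 = 1.419
ISO 216 targets √2 ≈ 1.414; the +0.005 deviation is from mm rounding.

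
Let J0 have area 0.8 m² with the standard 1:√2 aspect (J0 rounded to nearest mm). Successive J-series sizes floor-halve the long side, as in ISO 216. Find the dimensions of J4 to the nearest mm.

188 × 266 mm

Let J0's short side be w mm. w · w√2 = 0.8 m² = 800,000 mm², so w ≈ 752.1 mm and w√2 ≈ 1063.7 mm → J0 = 752 × 1064 mm.
J1: ⌊1064/2⌋ × 752 = 532 × 752 mm
J2: ⌊752/2⌋ × 532 = 376 × 532 mm
J3: ⌊532/2⌋ × 376 = 266 × 376 mm
J4: ⌊376/2⌋ × 266 = 188 × 266 mm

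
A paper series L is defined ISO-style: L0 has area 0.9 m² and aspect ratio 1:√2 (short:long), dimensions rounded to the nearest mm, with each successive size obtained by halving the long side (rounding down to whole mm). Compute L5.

Let L0's short side be w mm. w · w√2 = 0.9 m² = 900,000 mm², so w ≈ 797.7 mm and w√2 ≈ 1128.2 mm → L0 = 798 × 1128 mm.
L1: ⌊1128/2⌋ × 798 = 564 × 798 mm
L2: ⌊798/2⌋ × 564 = 399 × 564 mm
L3: ⌊564/2⌋ × 399 = 282 × 399 mm
L4: ⌊399/2⌋ × 282 = 199 × 282 mm
L5: ⌊282/2⌋ × 199 = 141 × 199 mm

141 × 199 mm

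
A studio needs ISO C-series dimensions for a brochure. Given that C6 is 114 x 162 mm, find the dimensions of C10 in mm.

28 × 40 mm

C7: ⌊162/2⌋ × 114 = 81 × 114 mm
C8: ⌊114/2⌋ × 81 = 57 × 81 mm
C9: ⌊81/2⌋ × 57 = 40 × 57 mm
C10: ⌊57/2⌋ × 40 = 28 × 40 mm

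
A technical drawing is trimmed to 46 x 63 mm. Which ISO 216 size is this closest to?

Aspect ratio 63/46 ≈ 1.370 (ISO target is √2 ≈ 1.414).
In the B-series (B0 = 1000 × 1414 mm): B9 = 44 × 62 mm.
Off by 3 mm total — nearest standard size.

B9 (44 × 62 mm)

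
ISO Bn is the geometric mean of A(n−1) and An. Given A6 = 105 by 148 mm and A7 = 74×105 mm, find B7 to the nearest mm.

Short side: √(105 · 74) = √7770 ≈ 88.1 → 88 mm
Long side: √(148 · 105) = √15540 ≈ 124.7 → 125 mm

88 × 125 mm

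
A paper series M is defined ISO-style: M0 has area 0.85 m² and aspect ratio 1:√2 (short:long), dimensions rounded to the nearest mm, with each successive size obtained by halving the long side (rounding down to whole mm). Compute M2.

Let M0's short side be w mm. w · w√2 = 0.85 m² = 850,000 mm², so w ≈ 775.3 mm and w√2 ≈ 1096.4 mm → M0 = 775 × 1096 mm.
M1: ⌊1096/2⌋ × 775 = 548 × 775 mm
M2: ⌊775/2⌋ × 548 = 387 × 548 mm

387 × 548 mm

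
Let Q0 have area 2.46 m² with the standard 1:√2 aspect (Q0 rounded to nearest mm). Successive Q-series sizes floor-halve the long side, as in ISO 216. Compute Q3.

Let Q0's short side be w mm. w · w√2 = 2.46 m² = 2,460,000 mm², so w ≈ 1318.9 mm and w√2 ≈ 1865.2 mm → Q0 = 1319 × 1865 mm.
Q1: ⌊1865/2⌋ × 1319 = 932 × 1319 mm
Q2: ⌊1319/2⌋ × 932 = 659 × 932 mm
Q3: ⌊932/2⌋ × 659 = 466 × 659 mm

466 × 659 mm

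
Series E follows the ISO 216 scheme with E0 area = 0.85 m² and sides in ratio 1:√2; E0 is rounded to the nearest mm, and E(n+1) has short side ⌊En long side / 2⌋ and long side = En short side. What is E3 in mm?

274 × 387 mm

Let E0's short side be w mm. w · w√2 = 0.85 m² = 850,000 mm², so w ≈ 775.3 mm and w√2 ≈ 1096.4 mm → E0 = 775 × 1096 mm.
E1: ⌊1096/2⌋ × 775 = 548 × 775 mm
E2: ⌊775/2⌋ × 548 = 387 × 548 mm
E3: ⌊548/2⌋ × 387 = 274 × 387 mm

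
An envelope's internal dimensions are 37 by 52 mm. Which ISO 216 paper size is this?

Aspect ratio 52/37 ≈ 1.405 — close to the ISO √2 ≈ 1.414.
In the A-series (A0 area = 1 m²): A9 = 37 × 52 mm.

A9 (37 × 52 mm)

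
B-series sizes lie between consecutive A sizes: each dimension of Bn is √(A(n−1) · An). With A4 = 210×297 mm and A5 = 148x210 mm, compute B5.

Short side: √(210 · 148) = √31080 ≈ 176.3 → 176 mm
Long side: √(297 · 210) = √62370 ≈ 249.7 → 250 mm

176 × 250 mm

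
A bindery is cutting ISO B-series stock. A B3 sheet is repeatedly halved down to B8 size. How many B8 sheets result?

B3 = 353 × 500 mm; B8 = 62 × 88 mm.
Each halving step doubles the count; 5 steps from B3 to B8.
2^5 = 32.

32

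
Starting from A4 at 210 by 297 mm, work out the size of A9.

A5: ⌊297/2⌋ × 210 = 148 × 210 mm
A6: ⌊210/2⌋ × 148 = 105 × 148 mm
A7: ⌊148/2⌋ × 105 = 74 × 105 mm
A8: ⌊105/2⌋ × 74 = 52 × 74 mm
A9: ⌊74/2⌋ × 52 = 37 × 52 mm

37 × 52 mm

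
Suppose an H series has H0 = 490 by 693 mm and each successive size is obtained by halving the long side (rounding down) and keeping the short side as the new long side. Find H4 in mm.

H1: ⌊693/2⌋ × 490 = 346 × 490 mm
H2: ⌊490/2⌋ × 346 = 245 × 346 mm
H3: ⌊346/2⌋ × 245 = 173 × 245 mm
H4: ⌊245/2⌋ × 173 = 122 × 173 mm

122 × 173 mm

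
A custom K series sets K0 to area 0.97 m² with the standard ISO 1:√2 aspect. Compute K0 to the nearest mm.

828 × 1171 mm

Let the short side be w mm. Then w · w√2 = 0.97 m² = 970,000 mm².
w² = 970,000/√2, so w ≈ 828.2 mm; long side = w√2 ≈ 1171.2 mm.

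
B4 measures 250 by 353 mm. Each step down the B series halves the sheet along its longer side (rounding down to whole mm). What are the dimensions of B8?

62 × 88 mm

B5: ⌊353/2⌋ × 250 = 176 × 250 mm
B6: ⌊250/2⌋ × 176 = 125 × 176 mm
B7: ⌊176/2⌋ × 125 = 88 × 125 mm
B8: ⌊125/2⌋ × 88 = 62 × 88 mm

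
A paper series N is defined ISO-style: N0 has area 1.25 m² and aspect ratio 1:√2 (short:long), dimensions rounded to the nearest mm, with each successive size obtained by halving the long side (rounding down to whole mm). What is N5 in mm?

166 × 235 mm

Let N0's short side be w mm. w · w√2 = 1.25 m² = 1,250,000 mm², so w ≈ 940.2 mm and w√2 ≈ 1329.6 mm → N0 = 940 × 1330 mm.
N1: ⌊1330/2⌋ × 940 = 665 × 940 mm
N2: ⌊940/2⌋ × 665 = 470 × 665 mm
N3: ⌊665/2⌋ × 470 = 332 × 470 mm
N4: ⌊470/2⌋ × 332 = 235 × 332 mm
N5: ⌊332/2⌋ × 235 = 166 × 235 mm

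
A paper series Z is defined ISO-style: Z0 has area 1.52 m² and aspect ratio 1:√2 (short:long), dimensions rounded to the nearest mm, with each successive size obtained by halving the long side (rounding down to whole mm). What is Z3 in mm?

366 × 518 mm

Let Z0's short side be w mm. w · w√2 = 1.52 m² = 1,520,000 mm², so w ≈ 1036.7 mm and w√2 ≈ 1466.2 mm → Z0 = 1037 × 1466 mm.
Z1: ⌊1466/2⌋ × 1037 = 733 × 1037 mm
Z2: ⌊1037/2⌋ × 733 = 518 × 733 mm
Z3: ⌊733/2⌋ × 518 = 366 × 518 mm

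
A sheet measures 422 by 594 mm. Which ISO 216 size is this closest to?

Aspect ratio 594/422 ≈ 1.408 — close to the ISO √2 ≈ 1.414.
In the A-series (A0 area = 1 m²): A2 = 420 × 594 mm.
Off by 2 mm total — nearest standard size.

A2 (420 × 594 mm)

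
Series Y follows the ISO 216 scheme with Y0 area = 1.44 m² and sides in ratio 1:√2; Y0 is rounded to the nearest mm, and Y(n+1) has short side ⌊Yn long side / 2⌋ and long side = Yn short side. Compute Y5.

Let Y0's short side be w mm. w · w√2 = 1.44 m² = 1,440,000 mm², so w ≈ 1009.1 mm and w√2 ≈ 1427.0 mm → Y0 = 1009 × 1427 mm.
Y1: ⌊1427/2⌋ × 1009 = 713 × 1009 mm
Y2: ⌊1009/2⌋ × 713 = 504 × 713 mm
Y3: ⌊713/2⌋ × 504 = 356 × 504 mm
Y4: ⌊504/2⌋ × 356 = 252 × 356 mm
Y5: ⌊356/2⌋ × 252 = 178 × 252 mm

178 × 252 mm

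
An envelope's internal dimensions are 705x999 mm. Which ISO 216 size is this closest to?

B1 (707 × 1000 mm)

Aspect ratio 999/705 ≈ 1.417 — close to the ISO √2 ≈ 1.414.
In the B-series (B0 = 1000 × 1414 mm): B1 = 707 × 1000 mm.
Off by 3 mm total — nearest standard size.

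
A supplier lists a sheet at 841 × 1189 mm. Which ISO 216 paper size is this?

Aspect ratio 1189/841 ≈ 1.414 — close to the ISO √2 ≈ 1.414.
In the A-series (A0 area = 1 m²): A0 = 841 × 1189 mm.

A0 (841 × 1189 mm)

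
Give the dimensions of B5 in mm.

176 × 250 mm

B0 = 1000 × 1414 mm (B0 has a 1000 mm short side, aspect 1:√2).
B1: ⌊1414/2⌋ × 1000 = 707 × 1000 mm
B2: ⌊1000/2⌋ × 707 = 500 × 707 mm
B3: ⌊707/2⌋ × 500 = 353 × 500 mm
B4: ⌊500/2⌋ × 353 = 250 × 353 mm
B5: ⌊353/2⌋ × 250 = 176 × 250 mm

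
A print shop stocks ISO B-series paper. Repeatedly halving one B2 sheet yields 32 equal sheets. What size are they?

32 = 2^5, so 5 halving steps.
B2 → B3 → … → B7 after 5 steps.

B7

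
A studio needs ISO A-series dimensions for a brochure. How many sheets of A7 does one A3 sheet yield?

16

A3 = 297 × 420 mm; A7 = 74 × 105 mm.
Each halving step doubles the count; 4 steps from A3 to A7.
2^4 = 16.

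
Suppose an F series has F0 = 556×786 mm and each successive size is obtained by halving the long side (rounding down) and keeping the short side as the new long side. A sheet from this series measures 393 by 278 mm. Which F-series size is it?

F0: 556 × 786 mm
F1: 393 × 556 mm
F2: 278 × 393 mm
F3: 196 × 278 mm
→ matches F2.

F2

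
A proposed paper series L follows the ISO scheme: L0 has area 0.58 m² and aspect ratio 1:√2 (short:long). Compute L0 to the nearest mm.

Let the short side be w mm. Then w · w√2 = 0.58 m² = 580,000 mm².
w² = 580,000/√2, so w ≈ 640.4 mm; long side = w√2 ≈ 905.7 mm.

640 × 906 mm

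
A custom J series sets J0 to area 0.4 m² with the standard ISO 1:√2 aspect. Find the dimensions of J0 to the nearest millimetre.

532 × 752 mm

Let the short side be w mm. Then w · w√2 = 0.4 m² = 400,000 mm².
w² = 400,000/√2, so w ≈ 531.8 mm; long side = w√2 ≈ 752.1 mm.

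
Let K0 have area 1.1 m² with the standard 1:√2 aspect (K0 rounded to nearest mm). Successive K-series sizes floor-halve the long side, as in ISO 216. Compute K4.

220 × 311 mm

Let K0's short side be w mm. w · w√2 = 1.1 m² = 1,100,000 mm², so w ≈ 881.9 mm and w√2 ≈ 1247.3 mm → K0 = 882 × 1247 mm.
K1: ⌊1247/2⌋ × 882 = 623 × 882 mm
K2: ⌊882/2⌋ × 623 = 441 × 623 mm
K3: ⌊623/2⌋ × 441 = 311 × 441 mm
K4: ⌊441/2⌋ × 311 = 220 × 311 mm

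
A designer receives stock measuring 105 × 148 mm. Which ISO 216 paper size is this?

Aspect ratio 148/105 ≈ 1.410 — close to the ISO √2 ≈ 1.414.
In the A-series (A0 area = 1 m²): A6 = 105 × 148 mm.

A6 (105 × 148 mm)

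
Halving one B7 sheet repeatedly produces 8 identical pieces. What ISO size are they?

8 = 2^3, so 3 halving steps.
B7 → B8 → … → B10 after 3 steps.

B10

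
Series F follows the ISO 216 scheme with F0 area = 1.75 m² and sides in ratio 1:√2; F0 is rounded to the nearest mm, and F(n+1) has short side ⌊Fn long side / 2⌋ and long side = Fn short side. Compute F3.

393 × 556 mm

Let F0's short side be w mm. w · w√2 = 1.75 m² = 1,750,000 mm², so w ≈ 1112.4 mm and w√2 ≈ 1573.2 mm → F0 = 1112 × 1573 mm.
F1: ⌊1573/2⌋ × 1112 = 786 × 1112 mm
F2: ⌊1112/2⌋ × 786 = 556 × 786 mm
F3: ⌊786/2⌋ × 556 = 393 × 556 mm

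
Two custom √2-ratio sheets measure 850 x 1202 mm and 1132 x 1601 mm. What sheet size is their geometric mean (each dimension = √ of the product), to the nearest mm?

981 × 1387 mm

Short side: √(850 · 1132) = √962200 ≈ 980.9 → 981 mm
Long side: √(1202 · 1601) = √1924402 ≈ 1387.2 → 1387 mm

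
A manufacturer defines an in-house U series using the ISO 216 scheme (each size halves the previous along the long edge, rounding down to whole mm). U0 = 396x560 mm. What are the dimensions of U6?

U1: ⌊560/2⌋ × 396 = 280 × 396 mm
U2: ⌊396/2⌋ × 280 = 198 × 280 mm
U3: ⌊280/2⌋ × 198 = 140 × 198 mm
U4: ⌊198/2⌋ × 140 = 99 × 140 mm
U5: ⌊140/2⌋ × 99 = 70 × 99 mm
U6: ⌊99/2⌋ × 70 = 49 × 70 mm

49 × 70 mm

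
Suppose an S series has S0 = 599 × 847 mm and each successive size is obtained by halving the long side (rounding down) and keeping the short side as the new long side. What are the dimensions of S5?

S1 = 423 × 599 mm (from S0 by 1 halving).
S2: ⌊599/2⌋ × 423 = 299 × 423 mm
S3: ⌊423/2⌋ × 299 = 211 × 299 mm
S4: ⌊299/2⌋ × 211 = 149 × 211 mm
S5: ⌊211/2⌋ × 149 = 105 × 149 mm

105 × 149 mm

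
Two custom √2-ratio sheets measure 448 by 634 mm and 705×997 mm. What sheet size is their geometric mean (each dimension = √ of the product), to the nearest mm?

Short side: √(448 · 705) = √315840 ≈ 562.0 → 562 mm
Long side: √(634 · 997) = √632098 ≈ 795.0 → 795 mm

562 × 795 mm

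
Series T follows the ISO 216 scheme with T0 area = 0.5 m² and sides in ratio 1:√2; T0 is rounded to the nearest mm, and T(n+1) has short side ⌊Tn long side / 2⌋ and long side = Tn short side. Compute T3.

210 × 297 mm

Let T0's short side be w mm. w · w√2 = 0.5 m² = 500,000 mm², so w ≈ 594.6 mm and w√2 ≈ 840.9 mm → T0 = 595 × 841 mm.
T1: ⌊841/2⌋ × 595 = 420 × 595 mm
T2: ⌊595/2⌋ × 420 = 297 × 420 mm
T3: ⌊420/2⌋ × 297 = 210 × 297 mm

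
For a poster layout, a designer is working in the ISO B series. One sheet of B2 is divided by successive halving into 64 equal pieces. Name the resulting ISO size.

64 = 2^6, so 6 halving steps.
B2 → B3 → … → B8 after 6 steps.

B8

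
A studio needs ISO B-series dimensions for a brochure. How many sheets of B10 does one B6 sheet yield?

16

Each ISO step halves the sheet: 1 × B6 → 2 × B7 → 4 × B8 → 8 × B9 → …
From B6 to B10 is 4 halving steps: 2^4 = 16.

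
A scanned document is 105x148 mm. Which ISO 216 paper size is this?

Aspect ratio 148/105 ≈ 1.410 — close to the ISO √2 ≈ 1.414.
In the A-series (A0 area = 1 m²): A6 = 105 × 148 mm.

A6 (105 × 148 mm)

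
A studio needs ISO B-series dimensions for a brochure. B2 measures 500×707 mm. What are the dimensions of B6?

125 × 176 mm

B3: ⌊707/2⌋ × 500 = 353 × 500 mm
B4: ⌊500/2⌋ × 353 = 250 × 353 mm
B5: ⌊353/2⌋ × 250 = 176 × 250 mm
B6: ⌊250/2⌋ × 176 = 125 × 176 mm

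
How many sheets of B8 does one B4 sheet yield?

16

Each ISO step halves the sheet: 1 × B4 → 2 × B5 → 4 × B6 → 8 × B7 → …
From B4 to B8 is 4 halving steps: 2^4 = 16.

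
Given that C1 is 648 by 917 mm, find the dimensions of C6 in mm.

114 × 162 mm

C2: ⌊917/2⌋ × 648 = 458 × 648 mm
C3: ⌊648/2⌋ × 458 = 324 × 458 mm
C4: ⌊458/2⌋ × 324 = 229 × 324 mm
C5: ⌊324/2⌋ × 229 = 162 × 229 mm
C6: ⌊229/2⌋ × 162 = 114 × 162 mm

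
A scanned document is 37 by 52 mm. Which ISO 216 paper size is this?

A9 (37 × 52 mm)

Aspect ratio 52/37 ≈ 1.405 — close to the ISO √2 ≈ 1.414.
In the A-series (A0 area = 1 m²): A9 = 37 × 52 mm.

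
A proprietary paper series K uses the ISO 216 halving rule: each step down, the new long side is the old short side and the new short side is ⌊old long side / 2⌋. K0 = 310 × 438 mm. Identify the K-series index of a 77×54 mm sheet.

K0: 310 × 438 mm
K1: 219 × 310 mm
K2: 155 × 219 mm
K3: 109 × 155 mm
K4: 77 × 109 mm
K5: 54 × 77 mm
K6: 38 × 54 mm
→ matches K5.

K5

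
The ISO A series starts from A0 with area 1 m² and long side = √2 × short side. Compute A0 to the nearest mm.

841 × 1189 mm

Let the short side be w mm. Then the long side is w√2 and w · w√2 = 10⁶ mm².
w² = 10⁶/√2, so w = 1000 / 2^(1/4) ≈ 840.9 mm; long side = 1000 · 2^(1/4) ≈ 1189.2 mm.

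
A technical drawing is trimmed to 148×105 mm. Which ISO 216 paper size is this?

A6 (105 × 148 mm)

Aspect ratio 148/105 ≈ 1.410 — close to the ISO √2 ≈ 1.414.
In the A-series (A0 area = 1 m²): A6 = 105 × 148 mm.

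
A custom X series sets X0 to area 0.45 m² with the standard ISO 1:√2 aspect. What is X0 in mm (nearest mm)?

Let the short side be w mm. Then w · w√2 = 0.45 m² = 450,000 mm².
w² = 450,000/√2, so w ≈ 564.1 mm; long side = w√2 ≈ 797.7 mm.

564 × 798 mm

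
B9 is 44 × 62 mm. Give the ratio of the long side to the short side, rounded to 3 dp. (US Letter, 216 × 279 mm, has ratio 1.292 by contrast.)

1.409

62 / 44 = 1.409
ISO 216 targets √2 ≈ 1.414; the -0.005 deviation is from mm rounding.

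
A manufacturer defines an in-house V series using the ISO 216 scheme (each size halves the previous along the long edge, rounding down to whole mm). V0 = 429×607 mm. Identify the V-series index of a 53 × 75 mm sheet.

V0: 429 × 607 mm
V1: 303 × 429 mm
V2: 214 × 303 mm
V3: 151 × 214 mm
V4: 107 × 151 mm
V5: 75 × 107 mm
V6: 53 × 75 mm
V7: 37 × 53 mm
→ matches V6.

V6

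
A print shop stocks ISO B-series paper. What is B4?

B0 = 1000 × 1414 mm (B0 has a 1000 mm short side, aspect 1:√2).
B1: ⌊1414/2⌋ × 1000 = 707 × 1000 mm
B2: ⌊1000/2⌋ × 707 = 500 × 707 mm
B3: ⌊707/2⌋ × 500 = 353 × 500 mm
B4: ⌊500/2⌋ × 353 = 250 × 353 mm

250 × 353 mm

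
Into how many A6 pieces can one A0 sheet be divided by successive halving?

A0 = 841 × 1189 mm; A6 = 105 × 148 mm.
Each halving step doubles the count; 6 steps from A0 to A6.
2^6 = 64.

64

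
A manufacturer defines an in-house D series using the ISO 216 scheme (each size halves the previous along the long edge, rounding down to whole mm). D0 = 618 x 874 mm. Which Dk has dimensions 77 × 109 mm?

D6

D0: 618 × 874 mm
D1: 437 × 618 mm
D2: 309 × 437 mm
D3: 218 × 309 mm
D4: 154 × 218 mm
D5: 109 × 154 mm
D6: 77 × 109 mm
D7: 54 × 77 mm
→ matches D6.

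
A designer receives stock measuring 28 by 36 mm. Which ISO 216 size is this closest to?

A10 (26 × 37 mm)

Aspect ratio 36/28 ≈ 1.286 (ISO target is √2 ≈ 1.414).
In the A-series (A0 area = 1 m²): A10 = 26 × 37 mm.
Off by 3 mm total — nearest standard size.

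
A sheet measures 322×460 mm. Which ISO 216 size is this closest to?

Aspect ratio 460/322 ≈ 1.429 — close to the ISO √2 ≈ 1.414.
In the C-series (envelope sizes, between A and B): C3 = 324 × 458 mm.
Off by 4 mm total — nearest standard size.

C3 (324 × 458 mm)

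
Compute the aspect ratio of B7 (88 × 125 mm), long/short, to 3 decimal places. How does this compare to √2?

1.420

125 / 88 = 1.420
ISO 216 targets √2 ≈ 1.414; the +0.006 deviation is from mm rounding.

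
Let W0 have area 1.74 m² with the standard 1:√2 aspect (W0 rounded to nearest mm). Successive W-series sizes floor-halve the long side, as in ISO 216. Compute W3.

392 × 554 mm

Let W0's short side be w mm. w · w√2 = 1.74 m² = 1,740,000 mm², so w ≈ 1109.2 mm and w√2 ≈ 1568.7 mm → W0 = 1109 × 1569 mm.
W1: ⌊1569/2⌋ × 1109 = 784 × 1109 mm
W2: ⌊1109/2⌋ × 784 = 554 × 784 mm
W3: ⌊784/2⌋ × 554 = 392 × 554 mm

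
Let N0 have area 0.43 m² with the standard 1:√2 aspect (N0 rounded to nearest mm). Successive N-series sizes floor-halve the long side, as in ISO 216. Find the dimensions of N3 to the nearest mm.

Let N0's short side be w mm. w · w√2 = 0.43 m² = 430,000 mm², so w ≈ 551.4 mm and w√2 ≈ 779.8 mm → N0 = 551 × 780 mm.
N1: ⌊780/2⌋ × 551 = 390 × 551 mm
N2: ⌊551/2⌋ × 390 = 275 × 390 mm
N3: ⌊390/2⌋ × 275 = 195 × 275 mm

195 × 275 mm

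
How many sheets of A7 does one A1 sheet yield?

Each ISO step halves the sheet: 1 × A1 → 2 × A2 → 4 × A3 → 8 × A4 → …
From A1 to A7 is 6 halving steps: 2^6 = 64.

64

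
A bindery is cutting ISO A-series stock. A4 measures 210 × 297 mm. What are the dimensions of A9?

A5: ⌊297/2⌋ × 210 = 148 × 210 mm
A6: ⌊210/2⌋ × 148 = 105 × 148 mm
A7: ⌊148/2⌋ × 105 = 74 × 105 mm
A8: ⌊105/2⌋ × 74 = 52 × 74 mm
A9: ⌊74/2⌋ × 52 = 37 × 52 mm

37 × 52 mm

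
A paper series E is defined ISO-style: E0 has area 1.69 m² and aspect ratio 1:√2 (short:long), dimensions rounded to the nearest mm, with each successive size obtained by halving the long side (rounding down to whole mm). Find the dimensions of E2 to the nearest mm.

546 × 773 mm

Let E0's short side be w mm. w · w√2 = 1.69 m² = 1,690,000 mm², so w ≈ 1093.2 mm and w√2 ≈ 1546.0 mm → E0 = 1093 × 1546 mm.
E1: ⌊1546/2⌋ × 1093 = 773 × 1093 mm
E2: ⌊1093/2⌋ × 773 = 546 × 773 mm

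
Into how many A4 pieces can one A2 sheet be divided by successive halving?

Each ISO step halves the sheet: 1 × A2 → 2 × A3 → 4 × A4
From A2 to A4 is 2 halving steps: 2^2 = 4.

4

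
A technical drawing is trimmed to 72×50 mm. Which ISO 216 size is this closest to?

Aspect ratio 72/50 ≈ 1.440 (ISO target is √2 ≈ 1.414).
In the A-series (A0 area = 1 m²): A8 = 52 × 74 mm.
Off by 4 mm total — nearest standard size.

A8 (52 × 74 mm)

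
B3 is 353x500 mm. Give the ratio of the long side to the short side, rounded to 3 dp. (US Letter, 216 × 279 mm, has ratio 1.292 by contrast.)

1.416

500 / 353 = 1.416
ISO 216 targets √2 ≈ 1.414; the +0.002 deviation is from mm rounding.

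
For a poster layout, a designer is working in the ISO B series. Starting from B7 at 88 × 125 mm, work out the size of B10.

B8: ⌊125/2⌋ × 88 = 62 × 88 mm
B9: ⌊88/2⌋ × 62 = 44 × 62 mm
B10: ⌊62/2⌋ × 44 = 31 × 44 mm

31 × 44 mm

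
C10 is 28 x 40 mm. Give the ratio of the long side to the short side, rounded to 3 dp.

40 / 28 = 1.429
ISO 216 targets √2 ≈ 1.414; the +0.014 deviation is from mm rounding.

1.429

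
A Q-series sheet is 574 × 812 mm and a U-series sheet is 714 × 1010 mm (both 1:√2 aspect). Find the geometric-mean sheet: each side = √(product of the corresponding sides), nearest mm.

640 × 906 mm

Short side: √(574 · 714) = √409836 ≈ 640.2 → 640 mm
Long side: √(812 · 1010) = √820120 ≈ 905.6 → 906 mm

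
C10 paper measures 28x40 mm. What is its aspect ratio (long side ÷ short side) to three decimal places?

40 / 28 = 1.429
ISO 216 targets √2 ≈ 1.414; the +0.014 deviation is from mm rounding.

1.429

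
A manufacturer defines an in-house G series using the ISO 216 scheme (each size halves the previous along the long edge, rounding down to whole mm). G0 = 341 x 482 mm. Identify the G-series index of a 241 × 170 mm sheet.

G2

G0: 341 × 482 mm
G1: 241 × 341 mm
G2: 170 × 241 mm
G3: 120 × 170 mm
→ matches G2.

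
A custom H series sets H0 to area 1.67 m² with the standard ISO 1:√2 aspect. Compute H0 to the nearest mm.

1087 × 1537 mm

Let the short side be w mm. Then w · w√2 = 1.67 m² = 1,670,000 mm².
w² = 1,670,000/√2, so w ≈ 1086.7 mm; long side = w√2 ≈ 1536.8 mm.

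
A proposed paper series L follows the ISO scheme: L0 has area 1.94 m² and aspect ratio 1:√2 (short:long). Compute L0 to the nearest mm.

1171 × 1656 mm

Let the short side be w mm. Then w · w√2 = 1.94 m² = 1,940,000 mm².
w² = 1,940,000/√2, so w ≈ 1171.2 mm; long side = w√2 ≈ 1656.4 mm.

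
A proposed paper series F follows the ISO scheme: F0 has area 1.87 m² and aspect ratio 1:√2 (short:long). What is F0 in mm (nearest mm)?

1150 × 1626 mm

Let the short side be w mm. Then w · w√2 = 1.87 m² = 1,870,000 mm².
w² = 1,870,000/√2, so w ≈ 1149.9 mm; long side = w√2 ≈ 1626.2 mm.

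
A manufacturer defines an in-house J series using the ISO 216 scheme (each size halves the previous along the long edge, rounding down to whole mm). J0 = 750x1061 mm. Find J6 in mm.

J1 = 530 × 750 mm (from J0 by 1 halving).
J2: ⌊750/2⌋ × 530 = 375 × 530 mm
J3: ⌊530/2⌋ × 375 = 265 × 375 mm
J4: ⌊375/2⌋ × 265 = 187 × 265 mm
J5: ⌊265/2⌋ × 187 = 132 × 187 mm
J6: ⌊187/2⌋ × 132 = 93 × 132 mm

93 × 132 mm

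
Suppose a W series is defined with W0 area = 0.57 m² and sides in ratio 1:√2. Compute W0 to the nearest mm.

635 × 898 mm

Let the short side be w mm. Then w · w√2 = 0.57 m² = 570,000 mm².
w² = 570,000/√2, so w ≈ 634.9 mm; long side = w√2 ≈ 897.8 mm.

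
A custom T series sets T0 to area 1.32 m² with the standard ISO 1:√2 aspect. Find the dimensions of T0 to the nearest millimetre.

966 × 1366 mm

Let the short side be w mm. Then w · w√2 = 1.32 m² = 1,320,000 mm².
w² = 1,320,000/√2, so w ≈ 966.1 mm; long side = w√2 ≈ 1366.3 mm.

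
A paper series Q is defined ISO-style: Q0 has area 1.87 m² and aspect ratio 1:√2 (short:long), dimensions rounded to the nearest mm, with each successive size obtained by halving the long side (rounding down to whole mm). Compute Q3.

406 × 575 mm

Let Q0's short side be w mm. w · w√2 = 1.87 m² = 1,870,000 mm², so w ≈ 1149.9 mm and w√2 ≈ 1626.2 mm → Q0 = 1150 × 1626 mm.
Q1: ⌊1626/2⌋ × 1150 = 813 × 1150 mm
Q2: ⌊1150/2⌋ × 813 = 575 × 813 mm
Q3: ⌊813/2⌋ × 575 = 406 × 575 mm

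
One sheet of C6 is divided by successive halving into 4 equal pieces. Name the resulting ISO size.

4 = 2^2, so 2 halving steps.
C6 → C7 → … → C8 after 2 steps.

C8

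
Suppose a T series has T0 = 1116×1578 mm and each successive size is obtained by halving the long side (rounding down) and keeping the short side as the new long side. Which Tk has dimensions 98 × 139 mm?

T7

T0: 1116 × 1578 mm
T1: 789 × 1116 mm
T2: 558 × 789 mm
T3: 394 × 558 mm
T4: 279 × 394 mm
T5: 197 × 279 mm
T6: 139 × 197 mm
T7: 98 × 139 mm
T8: 69 × 98 mm
→ matches T7.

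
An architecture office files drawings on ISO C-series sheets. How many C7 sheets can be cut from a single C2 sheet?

32

Each ISO step halves the sheet: 1 × C2 → 2 × C3 → 4 × C4 → 8 × C5 → …
From C2 to C7 is 5 halving steps: 2^5 = 32.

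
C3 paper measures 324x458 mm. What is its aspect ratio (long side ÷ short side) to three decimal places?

458 / 324 = 1.414
Matches √2 ≈ 1.414 — the ISO 216 defining ratio.

1.414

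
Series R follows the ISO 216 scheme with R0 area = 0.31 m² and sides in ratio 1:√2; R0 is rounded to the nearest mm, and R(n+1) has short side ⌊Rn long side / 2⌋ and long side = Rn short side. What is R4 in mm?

117 × 165 mm

Let R0's short side be w mm. w · w√2 = 0.31 m² = 310,000 mm², so w ≈ 468.2 mm and w√2 ≈ 662.1 mm → R0 = 468 × 662 mm.
R1: ⌊662/2⌋ × 468 = 331 × 468 mm
R2: ⌊468/2⌋ × 331 = 234 × 331 mm
R3: ⌊331/2⌋ × 234 = 165 × 234 mm
R4: ⌊234/2⌋ × 165 = 117 × 165 mm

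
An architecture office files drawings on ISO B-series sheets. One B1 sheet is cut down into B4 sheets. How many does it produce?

Each ISO step halves the sheet: 1 × B1 → 2 × B2 → 4 × B3 → 8 × B4
From B1 to B4 is 3 halving steps: 2^3 = 8.

8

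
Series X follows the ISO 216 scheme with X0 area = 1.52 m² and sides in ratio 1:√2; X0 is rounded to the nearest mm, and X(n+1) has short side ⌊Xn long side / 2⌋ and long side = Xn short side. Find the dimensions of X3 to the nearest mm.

Let X0's short side be w mm. w · w√2 = 1.52 m² = 1,520,000 mm², so w ≈ 1036.7 mm and w√2 ≈ 1466.2 mm → X0 = 1037 × 1466 mm.
X1: ⌊1466/2⌋ × 1037 = 733 × 1037 mm
X2: ⌊1037/2⌋ × 733 = 518 × 733 mm
X3: ⌊733/2⌋ × 518 = 366 × 518 mm

366 × 518 mm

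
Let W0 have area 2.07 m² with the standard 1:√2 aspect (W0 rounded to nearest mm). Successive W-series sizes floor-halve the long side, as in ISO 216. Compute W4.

Let W0's short side be w mm. w · w√2 = 2.07 m² = 2,070,000 mm², so w ≈ 1209.8 mm and w√2 ≈ 1711.0 mm → W0 = 1210 × 1711 mm.
W1: ⌊1711/2⌋ × 1210 = 855 × 1210 mm
W2: ⌊1210/2⌋ × 855 = 605 × 855 mm
W3: ⌊855/2⌋ × 605 = 427 × 605 mm
W4: ⌊605/2⌋ × 427 = 302 × 427 mm

302 × 427 mm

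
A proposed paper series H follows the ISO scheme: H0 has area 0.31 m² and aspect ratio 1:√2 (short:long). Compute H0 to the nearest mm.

468 × 662 mm

Let the short side be w mm. Then w · w√2 = 0.31 m² = 310,000 mm².
w² = 310,000/√2, so w ≈ 468.2 mm; long side = w√2 ≈ 662.1 mm.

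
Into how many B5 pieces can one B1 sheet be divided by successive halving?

Each ISO step halves the sheet: 1 × B1 → 2 × B2 → 4 × B3 → 8 × B4 → …
From B1 to B5 is 4 halving steps: 2^4 = 16.

16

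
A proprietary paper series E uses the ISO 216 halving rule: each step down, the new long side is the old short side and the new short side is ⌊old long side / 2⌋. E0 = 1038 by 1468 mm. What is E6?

E1: ⌊1468/2⌋ × 1038 = 734 × 1038 mm
E2: ⌊1038/2⌋ × 734 = 519 × 734 mm
E3: ⌊734/2⌋ × 519 = 367 × 519 mm
E4: ⌊519/2⌋ × 367 = 259 × 367 mm
E5: ⌊367/2⌋ × 259 = 183 × 259 mm
E6: ⌊259/2⌋ × 183 = 129 × 183 mm

129 × 183 mm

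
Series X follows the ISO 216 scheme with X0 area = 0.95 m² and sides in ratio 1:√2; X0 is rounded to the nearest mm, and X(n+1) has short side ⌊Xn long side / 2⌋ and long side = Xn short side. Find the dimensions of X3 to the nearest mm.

289 × 410 mm

Let X0's short side be w mm. w · w√2 = 0.95 m² = 950,000 mm², so w ≈ 819.6 mm and w√2 ≈ 1159.1 mm → X0 = 820 × 1159 mm.
X1: ⌊1159/2⌋ × 820 = 579 × 820 mm
X2: ⌊820/2⌋ × 579 = 410 × 579 mm
X3: ⌊579/2⌋ × 410 = 289 × 410 mm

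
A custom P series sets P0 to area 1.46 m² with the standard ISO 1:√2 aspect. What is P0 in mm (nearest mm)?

Let the short side be w mm. Then w · w√2 = 1.46 m² = 1,460,000 mm².
w² = 1,460,000/√2, so w ≈ 1016.1 mm; long side = w√2 ≈ 1436.9 mm.

1016 × 1437 mm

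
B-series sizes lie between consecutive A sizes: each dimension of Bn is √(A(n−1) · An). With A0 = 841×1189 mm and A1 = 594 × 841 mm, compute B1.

707 × 1000 mm

Short side: √(841 · 594) = √499554 ≈ 706.8 → 707 mm
Long side: √(1189 · 841) = √999949 ≈ 1000.0 → 1000 mm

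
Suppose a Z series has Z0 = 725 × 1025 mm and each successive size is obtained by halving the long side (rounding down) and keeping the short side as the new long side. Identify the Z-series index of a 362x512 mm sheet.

Z2

Z0: 725 × 1025 mm
Z1: 512 × 725 mm
Z2: 362 × 512 mm
Z3: 256 × 362 mm
→ matches Z2.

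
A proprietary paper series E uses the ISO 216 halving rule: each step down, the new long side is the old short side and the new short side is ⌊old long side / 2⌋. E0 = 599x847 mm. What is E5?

E1 = 423 × 599 mm (from E0 by 1 halving).
E2: ⌊599/2⌋ × 423 = 299 × 423 mm
E3: ⌊423/2⌋ × 299 = 211 × 299 mm
E4: ⌊299/2⌋ × 211 = 149 × 211 mm
E5: ⌊211/2⌋ × 149 = 105 × 149 mm

105 × 149 mm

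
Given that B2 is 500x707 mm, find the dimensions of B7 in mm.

B3: ⌊707/2⌋ × 500 = 353 × 500 mm
B4: ⌊500/2⌋ × 353 = 250 × 353 mm
B5: ⌊353/2⌋ × 250 = 176 × 250 mm
B6: ⌊250/2⌋ × 176 = 125 × 176 mm
B7: ⌊176/2⌋ × 125 = 88 × 125 mm

88 × 125 mm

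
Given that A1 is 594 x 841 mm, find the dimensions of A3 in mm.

A2: ⌊841/2⌋ × 594 = 420 × 594 mm
A3: ⌊594/2⌋ × 420 = 297 × 420 mm

297 × 420 mm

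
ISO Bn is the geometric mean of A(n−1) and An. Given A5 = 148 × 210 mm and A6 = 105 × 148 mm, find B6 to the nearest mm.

125 × 176 mm

Short side: √(148 · 105) = √15540 ≈ 124.7 → 125 mm
Long side: √(210 · 148) = √31080 ≈ 176.3 → 176 mm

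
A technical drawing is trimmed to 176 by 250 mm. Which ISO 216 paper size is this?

B5 (176 × 250 mm)

Aspect ratio 250/176 ≈ 1.420 — close to the ISO √2 ≈ 1.414.
In the B-series (B0 = 1000 × 1414 mm): B5 = 176 × 250 mm.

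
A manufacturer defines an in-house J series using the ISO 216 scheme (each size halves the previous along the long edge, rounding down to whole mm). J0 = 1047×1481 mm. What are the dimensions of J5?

185 × 261 mm

J1: ⌊1481/2⌋ × 1047 = 740 × 1047 mm
J2: ⌊1047/2⌋ × 740 = 523 × 740 mm
J3: ⌊740/2⌋ × 523 = 370 × 523 mm
J4: ⌊523/2⌋ × 370 = 261 × 370 mm
J5: ⌊370/2⌋ × 261 = 185 × 261 mm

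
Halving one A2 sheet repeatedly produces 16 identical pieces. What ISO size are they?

A6

16 = 2^4, so 4 halving steps.
A2 → A3 → … → A6 after 4 steps.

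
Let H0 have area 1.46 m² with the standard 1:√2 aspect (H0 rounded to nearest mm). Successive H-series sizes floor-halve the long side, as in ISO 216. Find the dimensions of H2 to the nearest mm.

508 × 718 mm

Let H0's short side be w mm. w · w√2 = 1.46 m² = 1,460,000 mm², so w ≈ 1016.1 mm and w√2 ≈ 1436.9 mm → H0 = 1016 × 1437 mm.
H1: ⌊1437/2⌋ × 1016 = 718 × 1016 mm
H2: ⌊1016/2⌋ × 718 = 508 × 718 mm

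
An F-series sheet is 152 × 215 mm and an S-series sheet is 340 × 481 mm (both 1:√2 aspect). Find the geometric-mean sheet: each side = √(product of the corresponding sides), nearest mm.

227 × 322 mm

Short side: √(152 · 340) = √51680 ≈ 227.3 → 227 mm
Long side: √(215 · 481) = √103415 ≈ 321.6 → 322 mm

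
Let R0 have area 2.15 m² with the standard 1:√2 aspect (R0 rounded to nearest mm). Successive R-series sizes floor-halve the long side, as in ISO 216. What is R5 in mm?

218 × 308 mm

Let R0's short side be w mm. w · w√2 = 2.15 m² = 2,150,000 mm², so w ≈ 1233.0 mm and w√2 ≈ 1743.7 mm → R0 = 1233 × 1744 mm.
R1: ⌊1744/2⌋ × 1233 = 872 × 1233 mm
R2: ⌊1233/2⌋ × 872 = 616 × 872 mm
R3: ⌊872/2⌋ × 616 = 436 × 616 mm
R4: ⌊616/2⌋ × 436 = 308 × 436 mm
R5: ⌊436/2⌋ × 308 = 218 × 308 mm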